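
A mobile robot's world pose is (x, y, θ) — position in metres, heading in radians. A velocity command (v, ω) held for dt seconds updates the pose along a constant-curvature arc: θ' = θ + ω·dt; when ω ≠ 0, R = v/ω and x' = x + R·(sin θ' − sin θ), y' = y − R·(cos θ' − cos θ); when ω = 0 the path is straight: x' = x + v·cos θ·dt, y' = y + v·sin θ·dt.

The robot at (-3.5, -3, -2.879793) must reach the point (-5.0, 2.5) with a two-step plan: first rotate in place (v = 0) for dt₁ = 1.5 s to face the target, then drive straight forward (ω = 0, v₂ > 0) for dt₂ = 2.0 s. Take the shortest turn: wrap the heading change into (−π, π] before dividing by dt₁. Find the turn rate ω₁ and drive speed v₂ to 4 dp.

ω₁ = -1.0442, v₂ = 2.8504

heading to target = atan2(2.5−-3, -5−-3.5) = 1.8370
Δθ = wrap(1.8370 − -2.8798) = -1.5663; ω₁ = Δθ/dt₁ = -1.0442
distance = √((-5−-3.5)² + (2.5−-3)²) = 5.7009; v₂ = distance/dt₂ = 2.8504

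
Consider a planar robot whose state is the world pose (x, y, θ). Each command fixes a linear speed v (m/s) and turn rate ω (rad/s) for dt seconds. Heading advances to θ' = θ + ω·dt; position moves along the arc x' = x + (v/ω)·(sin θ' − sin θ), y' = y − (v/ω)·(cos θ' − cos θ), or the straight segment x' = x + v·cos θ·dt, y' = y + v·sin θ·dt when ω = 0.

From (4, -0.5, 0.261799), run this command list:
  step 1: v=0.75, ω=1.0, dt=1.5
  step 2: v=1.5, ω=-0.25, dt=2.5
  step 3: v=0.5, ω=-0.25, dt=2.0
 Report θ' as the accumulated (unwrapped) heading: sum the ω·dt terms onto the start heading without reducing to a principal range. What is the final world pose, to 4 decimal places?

step 1: θ'=1.7618 (R=0.7500) → pose (4.5422, 0.3668, 1.7618)
step 2: θ'=1.1368 (R=-6.0000) → pose (4.9894, 4.0289, 1.1368)
step 3: θ'=0.6368 (R=-2.0000) → pose (5.6147, 4.7959, 0.6368)

(5.6147, 4.7959, 0.6368)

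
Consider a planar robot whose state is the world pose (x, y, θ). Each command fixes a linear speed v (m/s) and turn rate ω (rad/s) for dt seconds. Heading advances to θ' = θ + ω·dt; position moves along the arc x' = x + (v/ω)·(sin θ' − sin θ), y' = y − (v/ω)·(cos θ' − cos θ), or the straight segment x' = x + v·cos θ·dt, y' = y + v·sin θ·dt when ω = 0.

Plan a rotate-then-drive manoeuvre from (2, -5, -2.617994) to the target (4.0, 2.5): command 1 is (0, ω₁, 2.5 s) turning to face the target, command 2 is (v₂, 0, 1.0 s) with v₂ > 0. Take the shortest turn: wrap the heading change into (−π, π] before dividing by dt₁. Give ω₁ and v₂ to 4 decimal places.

ω₁ = -0.9420, v₂ = 7.7621

heading to target = atan2(2.5−-5, 4−2) = 1.3102
Δθ = wrap(1.3102 − -2.6180) = -2.3550; ω₁ = Δθ/dt₁ = -0.9420
distance = √((4−2)² + (2.5−-5)²) = 7.7621; v₂ = distance/dt₂ = 7.7621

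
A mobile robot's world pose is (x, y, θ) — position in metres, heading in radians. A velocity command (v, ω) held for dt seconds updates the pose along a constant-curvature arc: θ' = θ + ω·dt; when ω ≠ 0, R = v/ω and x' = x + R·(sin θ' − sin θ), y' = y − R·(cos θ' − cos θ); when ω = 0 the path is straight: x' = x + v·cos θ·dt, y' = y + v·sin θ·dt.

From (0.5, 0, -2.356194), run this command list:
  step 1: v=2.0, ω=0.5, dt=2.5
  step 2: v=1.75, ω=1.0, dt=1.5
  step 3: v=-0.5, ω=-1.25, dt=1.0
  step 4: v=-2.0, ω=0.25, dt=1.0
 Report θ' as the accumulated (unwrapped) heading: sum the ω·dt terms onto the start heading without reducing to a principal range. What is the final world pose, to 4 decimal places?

step 1: θ'=-1.1062 (R=4.0000) → pose (-0.2476, -4.6207, -1.1062)
step 2: θ'=0.3938 (R=1.7500) → pose (1.9884, -5.4526, 0.3938)
step 3: θ'=-0.8562 (R=0.4000) → pose (1.5328, -5.3454, -0.8562)
step 4: θ'=-0.6062 (R=-8.0000) → pose (0.0479, -4.0133, -0.6062)

(0.0479, -4.0133, -0.6062)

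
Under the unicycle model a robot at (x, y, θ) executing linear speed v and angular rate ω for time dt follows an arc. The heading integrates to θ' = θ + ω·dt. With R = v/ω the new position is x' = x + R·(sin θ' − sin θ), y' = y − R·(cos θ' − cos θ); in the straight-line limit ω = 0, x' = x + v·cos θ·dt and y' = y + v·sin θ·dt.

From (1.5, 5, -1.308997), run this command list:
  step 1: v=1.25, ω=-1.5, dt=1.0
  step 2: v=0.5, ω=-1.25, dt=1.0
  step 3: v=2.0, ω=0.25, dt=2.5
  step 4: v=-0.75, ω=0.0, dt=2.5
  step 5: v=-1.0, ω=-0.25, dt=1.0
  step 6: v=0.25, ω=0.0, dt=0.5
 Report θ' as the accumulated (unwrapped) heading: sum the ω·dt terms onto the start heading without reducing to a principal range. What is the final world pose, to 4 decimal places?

step 1: θ'=-2.8090 (R=-0.8333) → pose (0.9671, 3.9967, -2.8090)
step 2: θ'=-4.0590 (R=-0.4000) → pose (0.5189, 4.1316, -4.0590)
step 3: θ'=-3.4340 (R=8.0000) → pose (-3.5272, 6.9289, -3.4340)
step 4: θ'=-3.4340 (straight) → pose (-1.7318, 6.3885, -3.4340)
step 5: θ'=-3.6840 (R=4.0000) → pose (-0.8201, 5.9841, -3.6840)
step 6: θ'=-3.6840 (straight) → pose (-0.9271, 6.0487, -3.6840)

(-0.9271, 6.0487, -3.6840)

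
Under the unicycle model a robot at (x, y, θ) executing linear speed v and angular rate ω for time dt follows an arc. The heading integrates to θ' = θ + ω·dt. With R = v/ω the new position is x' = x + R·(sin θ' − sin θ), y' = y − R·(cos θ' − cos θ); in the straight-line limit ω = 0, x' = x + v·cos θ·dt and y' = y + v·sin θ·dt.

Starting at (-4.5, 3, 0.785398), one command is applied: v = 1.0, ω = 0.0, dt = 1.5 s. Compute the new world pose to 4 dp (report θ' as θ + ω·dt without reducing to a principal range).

(-3.4393, 4.0607, 0.7854)

θ' = 0.7854 + 0.0·1.5 = 0.7854
ω = 0 → straight: x' = -4.5 + 1.0·cos(0.7854)·1.5 = -3.4393
y' = 3 + 1.0·sin(0.7854)·1.5 = 4.0607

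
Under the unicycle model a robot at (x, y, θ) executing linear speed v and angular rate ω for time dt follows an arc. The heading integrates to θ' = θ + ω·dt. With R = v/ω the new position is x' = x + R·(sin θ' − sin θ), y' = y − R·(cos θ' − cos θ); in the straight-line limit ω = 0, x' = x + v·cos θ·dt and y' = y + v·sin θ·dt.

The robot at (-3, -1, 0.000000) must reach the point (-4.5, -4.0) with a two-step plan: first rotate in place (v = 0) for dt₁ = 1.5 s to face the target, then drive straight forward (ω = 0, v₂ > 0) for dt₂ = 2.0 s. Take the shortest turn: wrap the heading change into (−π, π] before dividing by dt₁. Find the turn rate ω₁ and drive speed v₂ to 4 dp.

ω₁ = -1.3563, v₂ = 1.6771

heading to target = atan2(-4−-1, -4.5−-3) = -2.0344
Δθ = wrap(-2.0344 − 0.0000) = -2.0344; ω₁ = Δθ/dt₁ = -1.3563
distance = √((-4.5−-3)² + (-4−-1)²) = 3.3541; v₂ = distance/dt₂ = 1.6771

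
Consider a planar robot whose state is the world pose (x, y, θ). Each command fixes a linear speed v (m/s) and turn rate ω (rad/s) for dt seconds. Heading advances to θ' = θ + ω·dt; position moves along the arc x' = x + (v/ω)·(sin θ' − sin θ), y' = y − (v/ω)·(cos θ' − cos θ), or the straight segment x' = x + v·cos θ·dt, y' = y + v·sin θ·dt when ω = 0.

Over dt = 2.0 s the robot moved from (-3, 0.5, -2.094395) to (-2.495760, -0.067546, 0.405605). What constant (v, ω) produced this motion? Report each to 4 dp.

Δθ = 0.405605 − -2.094395 = 2.500000
ω = Δθ/dt = 2.500000/2.0 = 1.2500
R = −Δy/(cos θ' − cos θ) = 0.4000
v = R·ω = 0.4000·1.2500 = 0.5000

v = 0.5000, ω = 1.2500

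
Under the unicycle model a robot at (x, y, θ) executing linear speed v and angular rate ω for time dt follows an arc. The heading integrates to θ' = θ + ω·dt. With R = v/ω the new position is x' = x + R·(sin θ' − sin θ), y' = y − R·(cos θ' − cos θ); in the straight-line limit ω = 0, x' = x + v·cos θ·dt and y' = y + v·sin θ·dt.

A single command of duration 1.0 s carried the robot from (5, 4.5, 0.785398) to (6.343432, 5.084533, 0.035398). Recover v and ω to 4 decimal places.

v = 1.5000, ω = -0.7500

Δθ = 0.035398 − 0.785398 = -0.750000
ω = Δθ/dt = -0.750000/1.0 = -0.7500
R = Δx/(sin θ' − sin θ) = -2.0000
v = R·ω = -2.0000·-0.7500 = 1.5000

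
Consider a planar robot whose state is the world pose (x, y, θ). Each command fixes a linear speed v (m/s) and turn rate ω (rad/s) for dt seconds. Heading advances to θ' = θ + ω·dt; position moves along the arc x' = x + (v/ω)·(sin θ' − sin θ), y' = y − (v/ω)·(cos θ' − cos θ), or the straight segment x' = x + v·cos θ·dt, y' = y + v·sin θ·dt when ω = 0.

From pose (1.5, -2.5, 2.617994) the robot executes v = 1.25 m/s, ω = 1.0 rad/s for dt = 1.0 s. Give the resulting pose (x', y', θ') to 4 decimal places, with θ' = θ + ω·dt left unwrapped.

(0.3018, -2.4717, 3.6180)

θ' = 2.6180 + 1.0·1.0 = 3.6180
R = v/ω = 1.25/1.0 = 1.2500
x' = 1.5 + 1.2500·(sin 3.6180 − sin 2.6180) = 0.3018
y' = -2.5 − 1.2500·(cos 3.6180 − cos 2.6180) = -2.4717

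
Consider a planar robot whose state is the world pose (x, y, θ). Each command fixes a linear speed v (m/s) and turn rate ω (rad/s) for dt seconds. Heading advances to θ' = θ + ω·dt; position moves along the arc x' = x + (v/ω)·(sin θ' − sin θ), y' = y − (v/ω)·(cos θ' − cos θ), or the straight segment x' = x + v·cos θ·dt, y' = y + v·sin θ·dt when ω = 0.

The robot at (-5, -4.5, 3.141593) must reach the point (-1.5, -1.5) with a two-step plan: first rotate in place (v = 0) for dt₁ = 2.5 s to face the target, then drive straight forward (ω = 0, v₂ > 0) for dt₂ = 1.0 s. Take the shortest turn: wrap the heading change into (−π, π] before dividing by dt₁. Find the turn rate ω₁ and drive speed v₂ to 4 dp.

ω₁ = -0.9732, v₂ = 4.6098

heading to target = atan2(-1.5−-4.5, -1.5−-5) = 0.7086
Δθ = wrap(0.7086 − 3.1416) = -2.4330; ω₁ = Δθ/dt₁ = -0.9732
distance = √((-1.5−-5)² + (-1.5−-4.5)²) = 4.6098; v₂ = distance/dt₂ = 4.6098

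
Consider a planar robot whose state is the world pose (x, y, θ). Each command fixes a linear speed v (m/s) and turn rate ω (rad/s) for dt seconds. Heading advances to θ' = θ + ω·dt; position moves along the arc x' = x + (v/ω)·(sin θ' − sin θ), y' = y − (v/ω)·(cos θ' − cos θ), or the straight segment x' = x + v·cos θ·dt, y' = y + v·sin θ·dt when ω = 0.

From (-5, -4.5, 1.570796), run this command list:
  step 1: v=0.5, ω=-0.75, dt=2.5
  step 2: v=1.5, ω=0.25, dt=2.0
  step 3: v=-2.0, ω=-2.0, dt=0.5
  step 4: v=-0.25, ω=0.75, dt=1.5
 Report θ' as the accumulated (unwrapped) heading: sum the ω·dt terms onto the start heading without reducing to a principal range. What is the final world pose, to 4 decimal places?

(-2.4292, -3.6525, 0.3208)

step 1: θ'=-0.3042 (R=-0.6667) → pose (-4.1336, -3.8639, -0.3042)
step 2: θ'=0.1958 (R=6.0000) → pose (-1.1692, -4.0248, 0.1958)
step 3: θ'=-0.8042 (R=1.0000) → pose (-2.0840, -3.7376, -0.8042)
step 4: θ'=0.3208 (R=-0.3333) → pose (-2.4292, -3.6525, 0.3208)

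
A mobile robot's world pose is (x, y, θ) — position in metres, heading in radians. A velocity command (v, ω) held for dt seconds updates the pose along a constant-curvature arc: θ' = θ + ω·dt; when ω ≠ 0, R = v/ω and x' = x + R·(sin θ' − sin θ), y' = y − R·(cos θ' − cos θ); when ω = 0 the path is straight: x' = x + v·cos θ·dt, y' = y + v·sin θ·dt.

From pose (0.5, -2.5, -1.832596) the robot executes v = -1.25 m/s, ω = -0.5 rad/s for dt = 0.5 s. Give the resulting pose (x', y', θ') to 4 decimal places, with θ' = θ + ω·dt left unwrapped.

θ' = -1.8326 + -0.5·0.5 = -2.0826
R = v/ω = -1.25/-0.5 = 2.5000
x' = 0.5 + 2.5000·(sin -2.0826 − sin -1.8326) = 0.7352
y' = -2.5 − 2.5000·(cos -2.0826 − cos -1.8326) = -1.9227

(0.7352, -1.9227, -2.0826)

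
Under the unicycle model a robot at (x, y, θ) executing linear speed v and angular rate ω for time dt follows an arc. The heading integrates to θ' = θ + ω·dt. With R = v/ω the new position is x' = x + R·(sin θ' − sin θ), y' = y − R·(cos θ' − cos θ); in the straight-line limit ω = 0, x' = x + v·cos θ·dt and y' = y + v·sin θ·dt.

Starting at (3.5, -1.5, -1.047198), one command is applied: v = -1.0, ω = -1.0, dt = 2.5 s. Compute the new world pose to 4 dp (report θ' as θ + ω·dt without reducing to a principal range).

(4.7606, -0.0811, -3.5472)

θ' = -1.0472 + -1.0·2.5 = -3.5472
R = v/ω = -1.0/-1.0 = 1.0000
x' = 3.5 + 1.0000·(sin -3.5472 − sin -1.0472) = 4.7606
y' = -1.5 − 1.0000·(cos -3.5472 − cos -1.0472) = -0.0811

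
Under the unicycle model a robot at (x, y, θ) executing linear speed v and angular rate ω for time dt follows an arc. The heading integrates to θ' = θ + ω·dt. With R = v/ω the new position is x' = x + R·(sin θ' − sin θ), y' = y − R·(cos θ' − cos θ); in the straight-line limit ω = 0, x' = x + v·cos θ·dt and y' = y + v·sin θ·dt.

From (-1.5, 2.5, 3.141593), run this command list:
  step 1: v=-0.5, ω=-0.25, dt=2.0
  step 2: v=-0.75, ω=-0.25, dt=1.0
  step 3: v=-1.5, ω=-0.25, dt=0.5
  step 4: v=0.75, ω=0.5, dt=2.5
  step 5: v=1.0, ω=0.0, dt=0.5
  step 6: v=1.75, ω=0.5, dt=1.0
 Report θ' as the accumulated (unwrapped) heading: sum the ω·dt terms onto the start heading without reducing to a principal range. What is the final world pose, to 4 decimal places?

(-2.9895, 0.5112, 4.0166)

step 1: θ'=2.6416 (R=2.0000) → pose (-0.5411, 2.2552, 2.6416)
step 2: θ'=2.3916 (R=3.0000) → pose (0.0655, 1.8175, 2.3916)
step 3: θ'=2.2666 (R=6.0000) → pose (0.5809, 1.2733, 2.2666)
step 4: θ'=3.5166 (R=1.5000) → pose (-1.1198, 1.7076, 3.5166)
step 5: θ'=3.5166 (straight) → pose (-1.5851, 1.5245, 3.5166)
step 6: θ'=4.0166 (R=3.5000) → pose (-2.9895, 0.5112, 4.0166)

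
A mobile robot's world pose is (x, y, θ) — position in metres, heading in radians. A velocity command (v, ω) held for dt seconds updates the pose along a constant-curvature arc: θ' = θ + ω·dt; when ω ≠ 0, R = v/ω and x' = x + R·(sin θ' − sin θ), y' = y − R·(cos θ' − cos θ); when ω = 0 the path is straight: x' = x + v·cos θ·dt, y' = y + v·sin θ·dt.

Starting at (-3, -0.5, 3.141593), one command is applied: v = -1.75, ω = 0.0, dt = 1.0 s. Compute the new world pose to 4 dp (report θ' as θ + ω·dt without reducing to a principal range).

(-1.2500, -0.5000, 3.1416)

θ' = 3.1416 + 0.0·1.0 = 3.1416
ω = 0 → straight: x' = -3 + -1.75·cos(3.1416)·1.0 = -1.2500
y' = -0.5 + -1.75·sin(3.1416)·1.0 = -0.5000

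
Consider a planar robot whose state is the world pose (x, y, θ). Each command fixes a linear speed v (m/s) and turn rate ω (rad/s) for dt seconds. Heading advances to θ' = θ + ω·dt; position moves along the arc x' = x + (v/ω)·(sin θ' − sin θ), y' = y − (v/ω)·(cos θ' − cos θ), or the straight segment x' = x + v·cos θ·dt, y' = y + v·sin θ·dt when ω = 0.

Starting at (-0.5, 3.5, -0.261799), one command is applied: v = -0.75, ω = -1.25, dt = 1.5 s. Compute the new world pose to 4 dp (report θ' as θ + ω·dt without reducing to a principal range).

(-0.8511, 4.4013, -2.1368)

θ' = -0.2618 + -1.25·1.5 = -2.1368
R = v/ω = -0.75/-1.25 = 0.6000
x' = -0.5 + 0.6000·(sin -2.1368 − sin -0.2618) = -0.8511
y' = 3.5 − 0.6000·(cos -2.1368 − cos -0.2618) = 4.4013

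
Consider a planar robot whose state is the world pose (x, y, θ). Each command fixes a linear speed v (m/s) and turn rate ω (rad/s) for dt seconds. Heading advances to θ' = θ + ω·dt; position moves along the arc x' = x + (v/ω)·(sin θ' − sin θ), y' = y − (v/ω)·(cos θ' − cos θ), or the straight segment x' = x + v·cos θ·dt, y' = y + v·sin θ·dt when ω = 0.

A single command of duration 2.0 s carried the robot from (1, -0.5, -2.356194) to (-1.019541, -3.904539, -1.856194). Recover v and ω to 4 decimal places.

Δθ = -1.856194 − -2.356194 = 0.500000
ω = Δθ/dt = 0.500000/2.0 = 0.2500
R = −Δy/(cos θ' − cos θ) = 8.0000
v = R·ω = 8.0000·0.2500 = 2.0000

v = 2.0000, ω = 0.2500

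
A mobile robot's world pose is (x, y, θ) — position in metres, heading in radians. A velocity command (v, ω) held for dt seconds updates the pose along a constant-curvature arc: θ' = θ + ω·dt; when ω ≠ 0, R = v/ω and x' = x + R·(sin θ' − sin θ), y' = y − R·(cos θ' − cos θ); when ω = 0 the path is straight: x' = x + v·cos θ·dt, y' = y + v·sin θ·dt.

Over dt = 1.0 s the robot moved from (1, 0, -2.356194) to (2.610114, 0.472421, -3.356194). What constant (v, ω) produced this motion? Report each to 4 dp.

v = -1.7500, ω = -1.0000

Δθ = -3.356194 − -2.356194 = -1.000000
ω = Δθ/dt = -1.000000/1.0 = -1.0000
R = Δx/(sin θ' − sin θ) = 1.7500
v = R·ω = 1.7500·-1.0000 = -1.7500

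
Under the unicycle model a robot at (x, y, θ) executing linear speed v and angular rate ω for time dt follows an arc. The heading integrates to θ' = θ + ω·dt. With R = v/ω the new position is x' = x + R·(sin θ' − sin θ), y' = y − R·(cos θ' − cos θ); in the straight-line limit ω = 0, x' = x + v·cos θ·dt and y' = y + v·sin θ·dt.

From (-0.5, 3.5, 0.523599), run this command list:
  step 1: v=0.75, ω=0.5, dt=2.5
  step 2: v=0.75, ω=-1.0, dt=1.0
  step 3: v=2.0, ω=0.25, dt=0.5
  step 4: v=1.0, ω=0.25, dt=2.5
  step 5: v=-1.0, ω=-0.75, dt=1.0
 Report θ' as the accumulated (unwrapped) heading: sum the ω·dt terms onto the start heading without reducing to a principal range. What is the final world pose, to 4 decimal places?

step 1: θ'=1.7736 (R=1.5000) → pose (0.2193, 5.1012, 1.7736)
step 2: θ'=0.7736 (R=-0.7500) → pose (0.4299, 5.7888, 0.7736)
step 3: θ'=0.8986 (R=8.0000) → pose (1.0998, 6.5303, 0.8986)
step 4: θ'=1.5236 (R=4.0000) → pose (1.9655, 8.8324, 1.5236)
step 5: θ'=0.7736 (R=1.3333) → pose (1.5653, 7.9415, 0.7736)

(1.5653, 7.9415, 0.7736)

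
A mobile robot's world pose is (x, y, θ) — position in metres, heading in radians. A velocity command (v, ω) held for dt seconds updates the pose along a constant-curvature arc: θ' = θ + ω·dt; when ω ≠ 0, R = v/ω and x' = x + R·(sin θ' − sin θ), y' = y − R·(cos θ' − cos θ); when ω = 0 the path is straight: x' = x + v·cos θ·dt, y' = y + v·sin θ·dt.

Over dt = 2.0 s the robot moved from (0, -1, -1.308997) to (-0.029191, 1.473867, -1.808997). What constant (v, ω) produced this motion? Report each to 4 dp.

Δθ = -1.808997 − -1.308997 = -0.500000
ω = Δθ/dt = -0.500000/2.0 = -0.2500
R = −Δy/(cos θ' − cos θ) = 5.0000
v = R·ω = 5.0000·-0.2500 = -1.2500

v = -1.2500, ω = -0.2500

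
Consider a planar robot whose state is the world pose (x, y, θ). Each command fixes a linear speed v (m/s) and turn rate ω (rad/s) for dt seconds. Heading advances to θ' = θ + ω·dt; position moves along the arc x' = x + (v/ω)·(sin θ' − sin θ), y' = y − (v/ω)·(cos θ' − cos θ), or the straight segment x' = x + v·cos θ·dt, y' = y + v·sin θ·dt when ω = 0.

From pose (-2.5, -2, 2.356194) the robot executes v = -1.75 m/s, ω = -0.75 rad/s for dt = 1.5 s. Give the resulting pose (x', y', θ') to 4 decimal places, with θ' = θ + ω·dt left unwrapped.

θ' = 2.3562 + -0.75·1.5 = 1.2312
R = v/ω = -1.75/-0.75 = 2.3333
x' = -2.5 + 2.3333·(sin 1.2312 − sin 2.3562) = -1.9498
y' = -2 − 2.3333·(cos 1.2312 − cos 2.3562) = -4.4272

(-1.9498, -4.4272, 1.2312)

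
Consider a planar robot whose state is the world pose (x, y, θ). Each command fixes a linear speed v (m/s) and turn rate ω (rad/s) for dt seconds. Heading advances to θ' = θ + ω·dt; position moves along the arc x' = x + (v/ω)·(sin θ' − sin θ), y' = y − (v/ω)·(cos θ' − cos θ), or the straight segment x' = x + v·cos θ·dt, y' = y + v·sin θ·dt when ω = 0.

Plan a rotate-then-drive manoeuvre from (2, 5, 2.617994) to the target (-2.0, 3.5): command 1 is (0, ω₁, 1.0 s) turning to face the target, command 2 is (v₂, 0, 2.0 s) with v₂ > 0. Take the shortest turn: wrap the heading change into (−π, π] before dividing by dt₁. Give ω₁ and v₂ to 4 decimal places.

ω₁ = 0.8824, v₂ = 2.1360

heading to target = atan2(3.5−5, -2−2) = -2.7828
Δθ = wrap(-2.7828 − 2.6180) = 0.8824; ω₁ = Δθ/dt₁ = 0.8824
distance = √((-2−2)² + (3.5−5)²) = 4.2720; v₂ = distance/dt₂ = 2.1360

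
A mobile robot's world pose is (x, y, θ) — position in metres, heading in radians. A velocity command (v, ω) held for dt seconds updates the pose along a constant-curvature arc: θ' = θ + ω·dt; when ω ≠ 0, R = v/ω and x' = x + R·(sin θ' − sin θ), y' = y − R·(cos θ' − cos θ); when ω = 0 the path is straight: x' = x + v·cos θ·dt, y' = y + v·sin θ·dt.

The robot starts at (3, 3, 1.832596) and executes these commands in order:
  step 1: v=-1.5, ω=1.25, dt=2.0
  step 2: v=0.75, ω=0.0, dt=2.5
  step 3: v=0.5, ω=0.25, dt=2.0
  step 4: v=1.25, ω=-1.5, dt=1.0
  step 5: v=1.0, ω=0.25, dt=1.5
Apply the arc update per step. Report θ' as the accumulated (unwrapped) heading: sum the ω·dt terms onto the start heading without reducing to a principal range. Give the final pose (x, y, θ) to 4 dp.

step 1: θ'=4.3326 (R=-1.2000) → pose (5.2736, 2.8657, 4.3326)
step 2: θ'=4.3326 (straight) → pose (4.5785, 1.1243, 4.3326)
step 3: θ'=4.8326 (R=2.0000) → pose (4.4504, 0.1430, 4.8326)
step 4: θ'=3.3326 (R=-0.8333) → pose (3.7813, -0.7751, 3.3326)
step 5: θ'=3.7076 (R=4.0000) → pose (2.3956, -1.3261, 3.7076)

(2.3956, -1.3261, 3.7076)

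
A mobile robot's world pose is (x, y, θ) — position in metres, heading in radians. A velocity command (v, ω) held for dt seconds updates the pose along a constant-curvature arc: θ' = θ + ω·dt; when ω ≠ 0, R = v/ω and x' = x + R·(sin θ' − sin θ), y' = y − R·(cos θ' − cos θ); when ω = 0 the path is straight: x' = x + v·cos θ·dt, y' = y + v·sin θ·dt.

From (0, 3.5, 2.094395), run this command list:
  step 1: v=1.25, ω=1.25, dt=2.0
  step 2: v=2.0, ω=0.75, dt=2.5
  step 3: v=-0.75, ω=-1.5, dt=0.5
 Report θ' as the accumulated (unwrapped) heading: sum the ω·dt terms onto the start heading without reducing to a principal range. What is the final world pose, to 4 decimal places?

(0.9230, 0.2520, 5.7194)

step 1: θ'=4.5944 (R=1.0000) → pose (-1.8591, 3.1177, 4.5944)
step 2: θ'=6.4694 (R=2.6667) → pose (1.2827, 0.1832, 6.4694)
step 3: θ'=5.7194 (R=0.5000) → pose (0.9230, 0.2520, 5.7194)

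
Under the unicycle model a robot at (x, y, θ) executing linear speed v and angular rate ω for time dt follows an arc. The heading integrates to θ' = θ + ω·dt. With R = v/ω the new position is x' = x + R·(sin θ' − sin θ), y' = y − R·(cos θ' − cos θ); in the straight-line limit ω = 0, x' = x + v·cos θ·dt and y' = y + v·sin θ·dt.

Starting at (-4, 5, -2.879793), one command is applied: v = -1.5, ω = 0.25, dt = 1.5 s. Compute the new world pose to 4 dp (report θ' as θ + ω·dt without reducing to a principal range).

(-1.9852, 5.9715, -2.5048)

θ' = -2.8798 + 0.25·1.5 = -2.5048
R = v/ω = -1.5/0.25 = -6.0000
x' = -4 + -6.0000·(sin -2.5048 − sin -2.8798) = -1.9852
y' = 5 − -6.0000·(cos -2.5048 − cos -2.8798) = 5.9715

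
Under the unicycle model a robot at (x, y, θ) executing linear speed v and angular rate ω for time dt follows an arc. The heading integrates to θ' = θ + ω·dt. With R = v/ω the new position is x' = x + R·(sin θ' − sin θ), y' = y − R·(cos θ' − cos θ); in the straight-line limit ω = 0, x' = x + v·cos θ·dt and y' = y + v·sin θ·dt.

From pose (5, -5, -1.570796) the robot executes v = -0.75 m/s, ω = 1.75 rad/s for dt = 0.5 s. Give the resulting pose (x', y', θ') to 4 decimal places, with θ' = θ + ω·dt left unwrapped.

θ' = -1.5708 + 1.75·0.5 = -0.6958
R = v/ω = -0.75/1.75 = -0.4286
x' = 5 + -0.4286·(sin -0.6958 − sin -1.5708) = 4.8461
y' = -5 − -0.4286·(cos -0.6958 − cos -1.5708) = -4.6711

(4.8461, -4.6711, -0.6958)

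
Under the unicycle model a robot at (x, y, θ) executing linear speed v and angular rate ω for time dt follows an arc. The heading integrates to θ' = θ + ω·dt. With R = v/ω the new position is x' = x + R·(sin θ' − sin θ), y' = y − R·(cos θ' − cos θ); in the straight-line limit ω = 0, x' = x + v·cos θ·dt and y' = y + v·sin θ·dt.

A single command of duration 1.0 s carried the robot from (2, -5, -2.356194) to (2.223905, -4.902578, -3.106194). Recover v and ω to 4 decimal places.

Δθ = -3.106194 − -2.356194 = -0.750000
ω = Δθ/dt = -0.750000/1.0 = -0.7500
R = Δx/(sin θ' − sin θ) = 0.3333
v = R·ω = 0.3333·-0.7500 = -0.2500

v = -0.2500, ω = -0.7500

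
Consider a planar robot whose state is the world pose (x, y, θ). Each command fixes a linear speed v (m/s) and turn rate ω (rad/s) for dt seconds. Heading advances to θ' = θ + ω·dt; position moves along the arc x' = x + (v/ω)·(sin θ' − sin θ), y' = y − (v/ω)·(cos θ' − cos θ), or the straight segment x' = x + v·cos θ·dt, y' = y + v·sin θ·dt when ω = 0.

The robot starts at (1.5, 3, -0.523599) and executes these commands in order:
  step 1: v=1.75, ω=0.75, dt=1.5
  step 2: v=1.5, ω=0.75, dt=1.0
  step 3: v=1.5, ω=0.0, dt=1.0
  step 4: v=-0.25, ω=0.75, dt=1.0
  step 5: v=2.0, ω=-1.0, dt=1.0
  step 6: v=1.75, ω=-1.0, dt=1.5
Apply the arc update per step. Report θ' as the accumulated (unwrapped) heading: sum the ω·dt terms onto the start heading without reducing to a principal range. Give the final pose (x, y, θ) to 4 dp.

step 1: θ'=0.6014 (R=2.3333) → pose (3.9869, 3.0968, 0.6014)
step 2: θ'=1.3514 (R=2.0000) → pose (4.8073, 4.3106, 1.3514)
step 3: θ'=1.3514 (straight) → pose (5.1338, 5.7746, 1.3514)
step 4: θ'=2.1014 (R=-0.3333) → pose (5.1716, 5.5334, 2.1014)
step 5: θ'=1.1014 (R=-2.0000) → pose (5.1129, 7.4502, 1.1014)
step 6: θ'=-0.3986 (R=-1.7500) → pose (7.3529, 8.2714, -0.3986)

(7.3529, 8.2714, -0.3986)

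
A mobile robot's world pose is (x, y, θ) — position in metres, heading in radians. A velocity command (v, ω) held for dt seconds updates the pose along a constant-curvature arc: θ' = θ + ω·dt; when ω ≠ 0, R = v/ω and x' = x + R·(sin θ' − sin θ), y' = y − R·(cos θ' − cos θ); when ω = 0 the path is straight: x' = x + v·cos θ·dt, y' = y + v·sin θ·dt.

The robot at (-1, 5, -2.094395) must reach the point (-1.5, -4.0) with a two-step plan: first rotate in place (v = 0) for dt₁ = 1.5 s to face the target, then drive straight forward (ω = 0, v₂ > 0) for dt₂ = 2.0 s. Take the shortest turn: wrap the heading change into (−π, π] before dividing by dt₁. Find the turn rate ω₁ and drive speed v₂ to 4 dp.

heading to target = atan2(-4−5, -1.5−-1) = -1.6263
Δθ = wrap(-1.6263 − -2.0944) = 0.4681; ω₁ = Δθ/dt₁ = 0.3121
distance = √((-1.5−-1)² + (-4−5)²) = 9.0139; v₂ = distance/dt₂ = 4.5069

ω₁ = 0.3121, v₂ = 4.5069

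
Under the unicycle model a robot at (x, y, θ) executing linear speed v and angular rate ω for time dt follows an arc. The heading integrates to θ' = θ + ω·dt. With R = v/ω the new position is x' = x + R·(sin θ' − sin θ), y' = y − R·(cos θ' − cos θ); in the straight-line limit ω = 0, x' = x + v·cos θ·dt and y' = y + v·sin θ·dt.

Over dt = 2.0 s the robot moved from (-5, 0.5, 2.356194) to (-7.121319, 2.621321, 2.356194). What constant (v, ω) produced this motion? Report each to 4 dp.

v = 1.5000, ω = 0.0000

Δθ = 2.356194 − 2.356194 = 0.000000
ω = Δθ/dt = 0.000000/2.0 = 0.0000
ω = 0 → v = (Δx·cos θ + Δy·sin θ)/dt = 1.5000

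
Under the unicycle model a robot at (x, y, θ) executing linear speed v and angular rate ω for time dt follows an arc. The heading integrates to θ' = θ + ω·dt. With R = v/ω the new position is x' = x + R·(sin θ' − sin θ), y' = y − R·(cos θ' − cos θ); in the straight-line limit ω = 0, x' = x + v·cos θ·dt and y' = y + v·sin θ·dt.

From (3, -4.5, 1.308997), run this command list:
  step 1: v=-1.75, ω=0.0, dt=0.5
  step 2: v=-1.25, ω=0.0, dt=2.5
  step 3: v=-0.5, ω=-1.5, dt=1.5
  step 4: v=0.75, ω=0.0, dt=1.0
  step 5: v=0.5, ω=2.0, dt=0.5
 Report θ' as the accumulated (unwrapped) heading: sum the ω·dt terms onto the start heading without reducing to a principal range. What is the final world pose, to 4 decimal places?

(2.0319, -9.1822, 0.0590)

step 1: θ'=1.3090 (straight) → pose (2.7735, -5.3452, 1.3090)
step 2: θ'=1.3090 (straight) → pose (1.9647, -8.3637, 1.3090)
step 3: θ'=-0.9410 (R=0.3333) → pose (1.3734, -8.4738, -0.9410)
step 4: θ'=-0.9410 (straight) → pose (1.8151, -9.0799, -0.9410)
step 5: θ'=0.0590 (R=0.2500) → pose (2.0319, -9.1822, 0.0590)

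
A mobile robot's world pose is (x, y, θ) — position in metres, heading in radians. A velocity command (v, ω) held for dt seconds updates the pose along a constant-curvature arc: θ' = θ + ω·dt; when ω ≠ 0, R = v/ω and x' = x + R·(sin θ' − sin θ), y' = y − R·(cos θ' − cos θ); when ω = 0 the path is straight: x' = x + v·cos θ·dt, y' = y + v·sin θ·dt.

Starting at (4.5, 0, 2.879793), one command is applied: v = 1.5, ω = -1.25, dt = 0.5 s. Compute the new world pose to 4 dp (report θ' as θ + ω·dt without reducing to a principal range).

(3.8805, 0.4008, 2.2548)

θ' = 2.8798 + -1.25·0.5 = 2.2548
R = v/ω = 1.5/-1.25 = -1.2000
x' = 4.5 + -1.2000·(sin 2.2548 − sin 2.8798) = 3.8805
y' = 0 − -1.2000·(cos 2.2548 − cos 2.8798) = 0.4008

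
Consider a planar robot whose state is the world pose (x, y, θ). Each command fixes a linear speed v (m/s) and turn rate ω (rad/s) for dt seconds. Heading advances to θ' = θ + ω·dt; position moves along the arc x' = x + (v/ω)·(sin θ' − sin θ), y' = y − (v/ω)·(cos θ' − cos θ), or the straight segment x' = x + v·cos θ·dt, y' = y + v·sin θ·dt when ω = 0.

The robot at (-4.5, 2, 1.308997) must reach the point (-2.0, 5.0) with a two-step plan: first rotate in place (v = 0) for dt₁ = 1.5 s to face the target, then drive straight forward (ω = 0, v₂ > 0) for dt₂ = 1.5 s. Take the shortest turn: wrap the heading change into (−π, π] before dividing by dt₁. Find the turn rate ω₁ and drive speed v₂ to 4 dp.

heading to target = atan2(5−2, -2−-4.5) = 0.8761
Δθ = wrap(0.8761 − 1.3090) = -0.4329; ω₁ = Δθ/dt₁ = -0.2886
distance = √((-2−-4.5)² + (5−2)²) = 3.9051; v₂ = distance/dt₂ = 2.6034

ω₁ = -0.2886, v₂ = 2.6034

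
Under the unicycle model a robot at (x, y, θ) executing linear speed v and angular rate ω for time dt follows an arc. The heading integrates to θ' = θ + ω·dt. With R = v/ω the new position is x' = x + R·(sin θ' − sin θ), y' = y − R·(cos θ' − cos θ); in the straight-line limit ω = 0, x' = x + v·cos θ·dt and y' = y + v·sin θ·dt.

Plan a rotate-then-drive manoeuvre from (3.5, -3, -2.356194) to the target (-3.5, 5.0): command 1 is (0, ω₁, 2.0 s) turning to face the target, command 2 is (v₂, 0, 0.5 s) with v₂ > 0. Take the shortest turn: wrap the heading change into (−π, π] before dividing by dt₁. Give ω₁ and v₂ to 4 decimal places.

heading to target = atan2(5−-3, -3.5−3.5) = 2.2896
Δθ = wrap(2.2896 − -2.3562) = -1.6374; ω₁ = Δθ/dt₁ = -0.8187
distance = √((-3.5−3.5)² + (5−-3)²) = 10.6301; v₂ = distance/dt₂ = 21.2603

ω₁ = -0.8187, v₂ = 21.2603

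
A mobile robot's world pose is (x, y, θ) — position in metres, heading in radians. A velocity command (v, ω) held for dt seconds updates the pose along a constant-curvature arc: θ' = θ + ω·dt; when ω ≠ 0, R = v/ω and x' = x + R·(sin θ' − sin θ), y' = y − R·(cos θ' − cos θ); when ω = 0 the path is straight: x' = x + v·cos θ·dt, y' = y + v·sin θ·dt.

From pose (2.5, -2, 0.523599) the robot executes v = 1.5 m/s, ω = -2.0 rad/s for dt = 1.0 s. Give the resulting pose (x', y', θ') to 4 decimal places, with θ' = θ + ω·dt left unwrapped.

θ' = 0.5236 + -2.0·1.0 = -1.4764
R = v/ω = 1.5/-2.0 = -0.7500
x' = 2.5 + -0.7500·(sin -1.4764 − sin 0.5236) = 3.6217
y' = -2 − -0.7500·(cos -1.4764 − cos 0.5236) = -2.5788

(3.6217, -2.5788, -1.4764)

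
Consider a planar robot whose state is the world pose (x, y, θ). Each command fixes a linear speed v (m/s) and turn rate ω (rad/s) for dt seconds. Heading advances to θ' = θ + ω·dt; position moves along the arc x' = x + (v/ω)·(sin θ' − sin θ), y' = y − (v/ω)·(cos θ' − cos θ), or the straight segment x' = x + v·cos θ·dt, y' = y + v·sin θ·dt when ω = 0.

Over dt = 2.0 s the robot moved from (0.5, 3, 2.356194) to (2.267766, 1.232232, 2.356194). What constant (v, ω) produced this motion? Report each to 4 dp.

Δθ = 2.356194 − 2.356194 = 0.000000
ω = Δθ/dt = 0.000000/2.0 = 0.0000
ω = 0 → v = (Δx·cos θ + Δy·sin θ)/dt = -1.2500

v = -1.2500, ω = 0.0000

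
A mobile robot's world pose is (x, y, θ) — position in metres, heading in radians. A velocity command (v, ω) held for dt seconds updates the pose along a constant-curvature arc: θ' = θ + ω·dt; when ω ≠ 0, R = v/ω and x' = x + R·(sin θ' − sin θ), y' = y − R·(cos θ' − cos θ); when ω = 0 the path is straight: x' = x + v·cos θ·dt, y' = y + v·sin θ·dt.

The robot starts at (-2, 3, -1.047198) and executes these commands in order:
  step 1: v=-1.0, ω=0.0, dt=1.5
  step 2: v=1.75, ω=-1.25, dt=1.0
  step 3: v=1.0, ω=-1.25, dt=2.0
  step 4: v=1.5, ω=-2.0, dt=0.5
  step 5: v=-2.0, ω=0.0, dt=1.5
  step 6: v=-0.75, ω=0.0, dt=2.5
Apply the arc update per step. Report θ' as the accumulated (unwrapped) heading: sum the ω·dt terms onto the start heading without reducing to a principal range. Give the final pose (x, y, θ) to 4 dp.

(-8.2246, 1.5909, -5.7972)

step 1: θ'=-1.0472 (straight) → pose (-2.7500, 4.2990, -1.0472)
step 2: θ'=-2.2972 (R=-1.4000) → pose (-2.9158, 2.6692, -2.2972)
step 3: θ'=-4.7972 (R=-0.8000) → pose (-4.3110, 3.2683, -4.7972)
step 4: θ'=-5.7972 (R=-0.7500) → pose (-3.9140, 3.8679, -5.7972)
step 5: θ'=-5.7972 (straight) → pose (-6.5667, 2.4667, -5.7972)
step 6: θ'=-5.7972 (straight) → pose (-8.2246, 1.5909, -5.7972)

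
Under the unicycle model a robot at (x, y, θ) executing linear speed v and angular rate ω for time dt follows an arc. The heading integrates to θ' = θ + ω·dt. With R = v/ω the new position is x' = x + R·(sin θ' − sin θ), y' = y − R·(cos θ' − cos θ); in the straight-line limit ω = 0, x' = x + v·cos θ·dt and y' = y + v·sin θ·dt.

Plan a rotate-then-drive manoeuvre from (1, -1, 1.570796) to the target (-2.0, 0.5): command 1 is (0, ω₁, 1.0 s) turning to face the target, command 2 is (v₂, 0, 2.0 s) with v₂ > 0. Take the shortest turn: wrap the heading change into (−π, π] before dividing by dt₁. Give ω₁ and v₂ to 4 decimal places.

ω₁ = 1.1071, v₂ = 1.6771

heading to target = atan2(0.5−-1, -2−1) = 2.6779
Δθ = wrap(2.6779 − 1.5708) = 1.1071; ω₁ = Δθ/dt₁ = 1.1071
distance = √((-2−1)² + (0.5−-1)²) = 3.3541; v₂ = distance/dt₂ = 1.6771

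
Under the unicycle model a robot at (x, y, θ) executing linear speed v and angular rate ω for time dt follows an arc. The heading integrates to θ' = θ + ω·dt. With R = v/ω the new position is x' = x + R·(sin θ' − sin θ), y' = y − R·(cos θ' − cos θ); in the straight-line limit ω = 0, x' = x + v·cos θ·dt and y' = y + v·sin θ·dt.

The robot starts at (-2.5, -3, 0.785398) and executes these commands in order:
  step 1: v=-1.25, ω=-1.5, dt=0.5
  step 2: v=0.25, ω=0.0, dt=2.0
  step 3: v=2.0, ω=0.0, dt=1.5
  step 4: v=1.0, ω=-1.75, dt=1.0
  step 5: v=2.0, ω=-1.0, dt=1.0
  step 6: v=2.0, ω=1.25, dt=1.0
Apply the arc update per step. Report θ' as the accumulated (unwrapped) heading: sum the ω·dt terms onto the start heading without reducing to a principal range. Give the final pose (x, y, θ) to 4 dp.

(-1.0557, -6.9324, -1.4646)

step 1: θ'=0.0354 (R=0.8333) → pose (-3.0598, -3.2436, 0.0354)
step 2: θ'=0.0354 (straight) → pose (-2.5601, -3.2259, 0.0354)
step 3: θ'=0.0354 (straight) → pose (0.4380, -3.1197, 0.0354)
step 4: θ'=-1.7146 (R=-0.5714) → pose (1.0238, -3.7727, -1.7146)
step 5: θ'=-2.7146 (R=-2.0000) → pose (-0.1273, -5.3065, -2.7146)
step 6: θ'=-1.4646 (R=1.6000) → pose (-1.0557, -6.9324, -1.4646)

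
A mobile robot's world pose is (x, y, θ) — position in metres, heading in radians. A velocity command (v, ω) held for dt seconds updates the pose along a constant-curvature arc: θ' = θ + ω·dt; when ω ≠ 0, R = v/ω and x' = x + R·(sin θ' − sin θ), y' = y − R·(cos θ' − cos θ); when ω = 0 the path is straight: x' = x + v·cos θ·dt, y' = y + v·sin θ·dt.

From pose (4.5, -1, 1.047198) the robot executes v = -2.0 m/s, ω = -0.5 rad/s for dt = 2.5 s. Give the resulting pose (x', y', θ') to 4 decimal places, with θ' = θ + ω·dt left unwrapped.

(0.2302, -2.9180, -0.2028)

θ' = 1.0472 + -0.5·2.5 = -0.2028
R = v/ω = -2.0/-0.5 = 4.0000
x' = 4.5 + 4.0000·(sin -0.2028 − sin 1.0472) = 0.2302
y' = -1 − 4.0000·(cos -0.2028 − cos 1.0472) = -2.9180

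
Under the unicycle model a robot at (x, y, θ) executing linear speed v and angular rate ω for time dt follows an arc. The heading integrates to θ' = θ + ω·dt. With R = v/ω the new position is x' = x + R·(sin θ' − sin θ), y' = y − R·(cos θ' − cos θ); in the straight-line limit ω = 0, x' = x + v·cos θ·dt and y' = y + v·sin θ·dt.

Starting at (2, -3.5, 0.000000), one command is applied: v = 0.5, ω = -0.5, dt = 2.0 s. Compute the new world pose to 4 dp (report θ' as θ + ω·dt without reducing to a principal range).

θ' = 0.0000 + -0.5·2.0 = -1.0000
R = v/ω = 0.5/-0.5 = -1.0000
x' = 2 + -1.0000·(sin -1.0000 − sin 0.0000) = 2.8415
y' = -3.5 − -1.0000·(cos -1.0000 − cos 0.0000) = -3.9597

(2.8415, -3.9597, -1.0000)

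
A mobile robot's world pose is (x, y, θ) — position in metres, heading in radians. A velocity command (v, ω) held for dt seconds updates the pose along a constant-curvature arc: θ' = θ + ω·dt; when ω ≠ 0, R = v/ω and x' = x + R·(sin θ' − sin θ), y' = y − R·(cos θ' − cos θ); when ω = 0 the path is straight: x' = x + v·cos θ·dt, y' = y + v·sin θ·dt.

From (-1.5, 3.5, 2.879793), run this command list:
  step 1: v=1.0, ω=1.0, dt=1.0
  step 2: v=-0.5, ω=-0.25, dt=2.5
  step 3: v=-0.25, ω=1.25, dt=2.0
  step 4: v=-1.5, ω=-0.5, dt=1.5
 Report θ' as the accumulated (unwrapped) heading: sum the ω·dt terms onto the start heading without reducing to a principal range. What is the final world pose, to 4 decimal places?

step 1: θ'=3.8798 (R=1.0000) → pose (-2.4318, 3.2738, 3.8798)
step 2: θ'=3.2548 (R=2.0000) → pose (-1.3118, 3.7816, 3.2548)
step 3: θ'=5.7548 (R=-0.2000) → pose (-1.2335, 4.1530, 5.7548)
step 4: θ'=5.0048 (R=3.0000) → pose (-2.5938, 5.8791, 5.0048)

(-2.5938, 5.8791, 5.0048)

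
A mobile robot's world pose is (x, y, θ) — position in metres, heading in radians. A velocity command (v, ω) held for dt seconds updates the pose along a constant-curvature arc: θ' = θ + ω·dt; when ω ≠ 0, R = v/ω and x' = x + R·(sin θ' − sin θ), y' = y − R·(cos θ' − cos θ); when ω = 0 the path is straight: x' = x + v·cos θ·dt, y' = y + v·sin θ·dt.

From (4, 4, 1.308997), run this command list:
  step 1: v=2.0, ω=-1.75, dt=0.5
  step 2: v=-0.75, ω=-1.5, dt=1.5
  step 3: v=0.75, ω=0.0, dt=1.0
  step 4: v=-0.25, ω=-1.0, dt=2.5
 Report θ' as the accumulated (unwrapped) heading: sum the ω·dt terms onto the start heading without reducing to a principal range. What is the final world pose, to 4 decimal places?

step 1: θ'=0.4340 (R=-1.1429) → pose (4.6233, 4.7411, 0.4340)
step 2: θ'=-1.8160 (R=0.5000) → pose (3.9280, 5.3161, -1.8160)
step 3: θ'=-1.8160 (straight) → pose (3.7460, 4.5886, -1.8160)
step 4: θ'=-4.3160 (R=0.2500) → pose (4.2191, 4.6244, -4.3160)

(4.2191, 4.6244, -4.3160)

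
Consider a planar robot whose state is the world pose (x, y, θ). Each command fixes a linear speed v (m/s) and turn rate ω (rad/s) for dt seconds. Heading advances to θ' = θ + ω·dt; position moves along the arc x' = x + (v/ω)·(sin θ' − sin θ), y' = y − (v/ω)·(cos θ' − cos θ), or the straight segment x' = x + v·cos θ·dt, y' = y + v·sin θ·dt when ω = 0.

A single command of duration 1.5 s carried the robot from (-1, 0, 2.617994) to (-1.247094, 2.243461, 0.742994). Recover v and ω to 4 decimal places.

v = 1.7500, ω = -1.2500

Δθ = 0.742994 − 2.617994 = -1.875000
ω = Δθ/dt = -1.875000/1.5 = -1.2500
R = −Δy/(cos θ' − cos θ) = -1.4000
v = R·ω = -1.4000·-1.2500 = 1.7500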